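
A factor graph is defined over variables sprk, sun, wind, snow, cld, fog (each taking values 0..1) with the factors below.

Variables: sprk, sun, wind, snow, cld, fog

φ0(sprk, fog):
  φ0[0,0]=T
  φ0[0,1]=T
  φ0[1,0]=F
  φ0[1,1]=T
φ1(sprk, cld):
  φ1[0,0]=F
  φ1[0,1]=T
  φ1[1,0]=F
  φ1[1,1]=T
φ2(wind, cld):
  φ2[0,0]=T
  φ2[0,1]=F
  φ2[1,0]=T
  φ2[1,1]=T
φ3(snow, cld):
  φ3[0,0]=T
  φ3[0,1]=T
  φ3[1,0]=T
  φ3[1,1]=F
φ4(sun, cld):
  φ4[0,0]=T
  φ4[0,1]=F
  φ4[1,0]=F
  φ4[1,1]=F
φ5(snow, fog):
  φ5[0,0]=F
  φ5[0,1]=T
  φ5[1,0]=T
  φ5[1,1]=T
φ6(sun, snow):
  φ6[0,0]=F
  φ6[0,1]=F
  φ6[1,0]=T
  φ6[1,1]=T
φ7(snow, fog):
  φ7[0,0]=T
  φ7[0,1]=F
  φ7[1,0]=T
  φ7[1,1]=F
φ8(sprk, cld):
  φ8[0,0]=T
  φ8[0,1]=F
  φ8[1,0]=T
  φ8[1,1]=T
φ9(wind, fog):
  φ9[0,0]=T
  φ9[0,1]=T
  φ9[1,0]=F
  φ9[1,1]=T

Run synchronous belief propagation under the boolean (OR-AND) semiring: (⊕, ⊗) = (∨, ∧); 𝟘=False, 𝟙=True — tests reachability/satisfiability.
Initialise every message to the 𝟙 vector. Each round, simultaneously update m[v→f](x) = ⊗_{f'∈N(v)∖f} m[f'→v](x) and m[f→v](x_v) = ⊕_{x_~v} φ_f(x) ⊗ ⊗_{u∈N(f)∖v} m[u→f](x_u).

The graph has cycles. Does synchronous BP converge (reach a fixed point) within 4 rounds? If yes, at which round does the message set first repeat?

init: all messages = 𝟙 over 2 values
r1 m[φ0→sprk] = [T, T]
r1 m[φ0→fog] = [T, T]
r1 m[φ1→sprk] = [T, T]
r1 m[φ1→cld] = [F, T]
r1 m[φ2→wind] = [T, T]
r1 m[φ2→cld] = [T, T]
r1 m[φ3→snow] = [T, T]
r1 m[φ3→cld] = [T, T]
r1 m[φ4→sun] = [T, F]
r1 m[φ4→cld] = [T, F]
r1 m[φ5→snow] = [T, T]
r1 m[φ5→fog] = [T, T]
r1 m[φ6→sun] = [F, T]
r1 m[φ6→snow] = [T, T]
r1 m[φ7→snow] = [T, T]
r1 m[φ7→fog] = [T, F]
r1 m[φ8→sprk] = [T, T]
r1 m[φ8→cld] = [T, T]
r1 m[φ9→wind] = [T, T]
r1 m[φ9→fog] = [T, T]
r1 m[sprk→φ0] = [T, T]
r1 m[sprk→φ1] = [T, T]
r1 m[sprk→φ8] = [T, T]
r1 m[sun→φ4] = [T, T]
r1 m[sun→φ6] = [T, T]
r1 m[wind→φ2] = [T, T]
r1 m[wind→φ9] = [T, T]
r1 m[snow→φ3] = [T, T]
r1 m[snow→φ5] = [T, T]
r1 m[snow→φ6] = [T, T]
r1 m[snow→φ7] = [T, T]
r1 m[cld→φ1] = [T, T]
r1 m[cld→φ2] = [T, T]
r1 m[cld→φ3] = [T, T]
r1 m[cld→φ4] = [T, T]
r1 m[cld→φ8] = [T, T]
r1 m[fog→φ0] = [T, T]
r1 m[fog→φ5] = [T, T]
r1 m[fog→φ7] = [T, T]
r1 m[fog→φ9] = [T, T]
r2 m[φ0→sprk] = [T, T]
r2 m[φ0→fog] = [T, T]
r2 m[φ1→sprk] = [T, T]
r2 m[φ1→cld] = [F, T]
r2 m[φ2→wind] = [T, T]
r2 m[φ2→cld] = [T, T]
r2 m[φ3→snow] = [T, T]
r2 m[φ3→cld] = [T, T]
r2 m[φ4→sun] = [T, F]
r2 m[φ4→cld] = [T, F]
r2 m[φ5→snow] = [T, T]
r2 m[φ5→fog] = [T, T]
r2 m[φ6→sun] = [F, T]
r2 m[φ6→snow] = [T, T]
r2 m[φ7→snow] = [T, T]
r2 m[φ7→fog] = [T, F]
r2 m[φ8→sprk] = [T, T]
r2 m[φ8→cld] = [T, T]
r2 m[φ9→wind] = [T, T]
r2 m[φ9→fog] = [T, T]
r2 m[sprk→φ0] = [T, T]
r2 m[sprk→φ1] = [T, T]
r2 m[sprk→φ8] = [T, T]
r2 m[sun→φ4] = [F, T]
r2 m[sun→φ6] = [T, F]
r2 m[wind→φ2] = [T, T]
r2 m[wind→φ9] = [T, T]
r2 m[snow→φ3] = [T, T]
r2 m[snow→φ5] = [T, T]
r2 m[snow→φ6] = [T, T]
r2 m[snow→φ7] = [T, T]
r2 m[cld→φ1] = [T, F]
r2 m[cld→φ2] = [F, F]
r2 m[cld→φ3] = [F, F]
r2 m[cld→φ4] = [F, T]
r2 m[cld→φ8] = [F, F]
r2 m[fog→φ0] = [T, F]
r2 m[fog→φ5] = [T, F]
r2 m[fog→φ7] = [T, T]
r2 m[fog→φ9] = [T, F]
r3 m[φ0→sprk] = [T, F]
r3 m[φ0→fog] = [T, T]
r3 m[φ1→sprk] = [F, F]
r3 m[φ1→cld] = [F, T]
r3 m[φ2→wind] = [F, F]
r3 m[φ2→cld] = [T, T]
r3 m[φ3→snow] = [F, F]
r3 m[φ3→cld] = [T, T]
r3 m[φ4→sun] = [F, F]
r3 m[φ4→cld] = [F, F]
r3 m[φ5→snow] = [F, T]
r3 m[φ5→fog] = [T, T]
r3 m[φ6→sun] = [F, T]
r3 m[φ6→snow] = [F, F]
r3 m[φ7→snow] = [T, T]
r3 m[φ7→fog] = [T, F]
r3 m[φ8→sprk] = [F, F]
r3 m[φ8→cld] = [T, T]
r3 m[φ9→wind] = [T, F]
r3 m[φ9→fog] = [T, T]
r3 m[sprk→φ0] = [T, T]
r3 m[sprk→φ1] = [T, T]
r3 m[sprk→φ8] = [T, T]
r3 m[sun→φ4] = [F, T]
r3 m[sun→φ6] = [T, F]
r3 m[wind→φ2] = [T, T]
r3 m[wind→φ9] = [T, T]
r3 m[snow→φ3] = [T, T]
r3 m[snow→φ5] = [T, T]
r3 m[snow→φ6] = [T, T]
r3 m[snow→φ7] = [T, T]
r3 m[cld→φ1] = [T, F]
r3 m[cld→φ2] = [F, F]
r3 m[cld→φ3] = [F, F]
r3 m[cld→φ4] = [F, T]
r3 m[cld→φ8] = [F, F]
r3 m[fog→φ0] = [T, F]
r3 m[fog→φ5] = [T, F]
r3 m[fog→φ7] = [T, T]
r3 m[fog→φ9] = [T, F]
r4 m[φ0→sprk] = [T, F]
r4 m[φ0→fog] = [T, T]
r4 m[φ1→sprk] = [F, F]
r4 m[φ1→cld] = [F, T]
r4 m[φ2→wind] = [F, F]
r4 m[φ2→cld] = [T, T]
r4 m[φ3→snow] = [F, F]
r4 m[φ3→cld] = [T, T]
r4 m[φ4→sun] = [F, F]
r4 m[φ4→cld] = [F, F]
r4 m[φ5→snow] = [F, T]
r4 m[φ5→fog] = [T, T]
r4 m[φ6→sun] = [F, T]
r4 m[φ6→snow] = [F, F]
r4 m[φ7→snow] = [T, T]
r4 m[φ7→fog] = [T, F]
r4 m[φ8→sprk] = [F, F]
r4 m[φ8→cld] = [T, T]
r4 m[φ9→wind] = [T, F]
r4 m[φ9→fog] = [T, T]
r4 m[sprk→φ0] = [F, F]
r4 m[sprk→φ1] = [F, F]
r4 m[sprk→φ8] = [F, F]
r4 m[sun→φ4] = [F, T]
r4 m[sun→φ6] = [F, F]
r4 m[wind→φ2] = [T, F]
r4 m[wind→φ9] = [F, F]
r4 m[snow→φ3] = [F, F]
r4 m[snow→φ5] = [F, F]
r4 m[snow→φ6] = [F, F]
r4 m[snow→φ7] = [F, F]
r4 m[cld→φ1] = [F, F]
r4 m[cld→φ2] = [F, F]
r4 m[cld→φ3] = [F, F]
r4 m[cld→φ4] = [F, T]
r4 m[cld→φ8] = [F, F]
r4 m[fog→φ0] = [T, F]
r4 m[fog→φ5] = [T, F]
r4 m[fog→φ7] = [T, T]
r4 m[fog→φ9] = [T, F]
no fixed point within 4 rounds

NOT CONVERGED within 4 rounds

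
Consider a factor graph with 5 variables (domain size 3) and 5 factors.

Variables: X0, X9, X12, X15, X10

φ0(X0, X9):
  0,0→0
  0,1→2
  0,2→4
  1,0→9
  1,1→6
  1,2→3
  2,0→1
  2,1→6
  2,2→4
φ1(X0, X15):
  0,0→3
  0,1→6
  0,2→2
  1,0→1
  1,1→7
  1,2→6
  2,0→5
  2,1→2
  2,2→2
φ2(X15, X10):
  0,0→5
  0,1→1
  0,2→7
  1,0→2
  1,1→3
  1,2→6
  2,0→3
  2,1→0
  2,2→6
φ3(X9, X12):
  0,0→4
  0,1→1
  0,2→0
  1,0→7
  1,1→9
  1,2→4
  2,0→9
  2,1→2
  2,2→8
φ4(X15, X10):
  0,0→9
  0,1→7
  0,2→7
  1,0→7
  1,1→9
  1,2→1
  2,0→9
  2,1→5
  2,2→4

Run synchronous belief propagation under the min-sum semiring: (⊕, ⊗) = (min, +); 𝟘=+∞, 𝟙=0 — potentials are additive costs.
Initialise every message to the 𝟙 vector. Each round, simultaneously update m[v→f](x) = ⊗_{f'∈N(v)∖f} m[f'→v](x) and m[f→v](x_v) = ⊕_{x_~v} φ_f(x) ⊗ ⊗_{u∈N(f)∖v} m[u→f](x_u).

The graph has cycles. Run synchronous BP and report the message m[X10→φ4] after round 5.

init: all messages = 𝟙 over 3 values
r1 m[φ0→X0] = [0, 3, 1]
r1 m[φ0→X9] = [0, 2, 3]
r1 m[φ1→X0] = [2, 1, 2]
r1 m[φ1→X15] = [1, 2, 2]
r1 m[φ2→X15] = [1, 2, 0]
r1 m[φ2→X10] = [2, 0, 6]
r1 m[φ3→X9] = [0, 4, 2]
r1 m[φ3→X12] = [4, 1, 0]
r1 m[φ4→X15] = [7, 1, 4]
r1 m[φ4→X10] = [7, 5, 1]
r1 m[X0→φ0] = [0, 0, 0]
r1 m[X0→φ1] = [0, 0, 0]
r1 m[X9→φ0] = [0, 0, 0]
r1 m[X9→φ3] = [0, 0, 0]
r1 m[X12→φ3] = [0, 0, 0]
r1 m[X15→φ1] = [0, 0, 0]
r1 m[X15→φ2] = [0, 0, 0]
r1 m[X15→φ4] = [0, 0, 0]
r1 m[X10→φ2] = [0, 0, 0]
r1 m[X10→φ4] = [0, 0, 0]
r2 m[φ0→X0] = [0, 3, 1]
r2 m[φ0→X9] = [0, 2, 3]
r2 m[φ1→X0] = [2, 1, 2]
r2 m[φ1→X15] = [1, 2, 2]
r2 m[φ2→X15] = [1, 2, 0]
r2 m[φ2→X10] = [2, 0, 6]
r2 m[φ3→X9] = [0, 4, 2]
r2 m[φ3→X12] = [4, 1, 0]
r2 m[φ4→X15] = [7, 1, 4]
r2 m[φ4→X10] = [7, 5, 1]
r2 m[X0→φ0] = [2, 1, 2]
r2 m[X0→φ1] = [0, 3, 1]
r2 m[X9→φ0] = [0, 4, 2]
r2 m[X9→φ3] = [0, 2, 3]
r2 m[X12→φ3] = [0, 0, 0]
r2 m[X15→φ1] = [8, 3, 4]
r2 m[X15→φ2] = [8, 3, 6]
r2 m[X15→φ4] = [2, 4, 2]
r2 m[X10→φ2] = [7, 5, 1]
r2 m[X10→φ4] = [2, 0, 6]
r3 m[φ0→X0] = [0, 5, 1]
r3 m[φ0→X9] = [2, 4, 4]
r3 m[φ1→X0] = [6, 9, 5]
r3 m[φ1→X15] = [3, 3, 2]
r3 m[φ2→X15] = [6, 7, 5]
r3 m[φ2→X10] = [5, 6, 9]
r3 m[φ3→X9] = [0, 4, 2]
r3 m[φ3→X12] = [4, 1, 0]
r3 m[φ4→X15] = [7, 7, 5]
r3 m[φ4→X10] = [11, 7, 5]
r3 m[X0→φ0] = [2, 1, 2]
r3 m[X0→φ1] = [0, 3, 1]
r3 m[X9→φ0] = [0, 4, 2]
r3 m[X9→φ3] = [0, 2, 3]
r3 m[X12→φ3] = [0, 0, 0]
r3 m[X15→φ1] = [8, 3, 4]
r3 m[X15→φ2] = [8, 3, 6]
r3 m[X15→φ4] = [2, 4, 2]
r3 m[X10→φ2] = [7, 5, 1]
r3 m[X10→φ4] = [2, 0, 6]
r4 m[φ0→X0] = [0, 5, 1]
r4 m[φ0→X9] = [2, 4, 4]
r4 m[φ1→X0] = [6, 9, 5]
r4 m[φ1→X15] = [3, 3, 2]
r4 m[φ2→X15] = [6, 7, 5]
r4 m[φ2→X10] = [5, 6, 9]
r4 m[φ3→X9] = [0, 4, 2]
r4 m[φ3→X12] = [4, 1, 0]
r4 m[φ4→X15] = [7, 7, 5]
r4 m[φ4→X10] = [11, 7, 5]
r4 m[X0→φ0] = [6, 9, 5]
r4 m[X0→φ1] = [0, 5, 1]
r4 m[X9→φ0] = [0, 4, 2]
r4 m[X9→φ3] = [2, 4, 4]
r4 m[X12→φ3] = [0, 0, 0]
r4 m[X15→φ1] = [13, 14, 10]
r4 m[X15→φ2] = [10, 10, 7]
r4 m[X15→φ4] = [9, 10, 7]
r4 m[X10→φ2] = [11, 7, 5]
r4 m[X10→φ4] = [5, 6, 9]
r5 m[φ0→X0] = [0, 5, 1]
r5 m[φ0→X9] = [6, 8, 9]
r5 m[φ1→X0] = [12, 14, 12]
r5 m[φ1→X15] = [3, 3, 2]
r5 m[φ2→X15] = [8, 10, 7]
r5 m[φ2→X10] = [10, 7, 13]
r5 m[φ3→X9] = [0, 4, 2]
r5 m[φ3→X12] = [6, 3, 2]
r5 m[φ4→X15] = [13, 10, 11]
r5 m[φ4→X10] = [16, 12, 11]
r5 m[X0→φ0] = [6, 9, 5]
r5 m[X0→φ1] = [0, 5, 1]
r5 m[X9→φ0] = [0, 4, 2]
r5 m[X9→φ3] = [2, 4, 4]
r5 m[X12→φ3] = [0, 0, 0]
r5 m[X15→φ1] = [13, 14, 10]
r5 m[X15→φ2] = [10, 10, 7]
r5 m[X15→φ4] = [9, 10, 7]
r5 m[X10→φ2] = [11, 7, 5]
r5 m[X10→φ4] = [5, 6, 9]

message @ round 5 = [5, 6, 9]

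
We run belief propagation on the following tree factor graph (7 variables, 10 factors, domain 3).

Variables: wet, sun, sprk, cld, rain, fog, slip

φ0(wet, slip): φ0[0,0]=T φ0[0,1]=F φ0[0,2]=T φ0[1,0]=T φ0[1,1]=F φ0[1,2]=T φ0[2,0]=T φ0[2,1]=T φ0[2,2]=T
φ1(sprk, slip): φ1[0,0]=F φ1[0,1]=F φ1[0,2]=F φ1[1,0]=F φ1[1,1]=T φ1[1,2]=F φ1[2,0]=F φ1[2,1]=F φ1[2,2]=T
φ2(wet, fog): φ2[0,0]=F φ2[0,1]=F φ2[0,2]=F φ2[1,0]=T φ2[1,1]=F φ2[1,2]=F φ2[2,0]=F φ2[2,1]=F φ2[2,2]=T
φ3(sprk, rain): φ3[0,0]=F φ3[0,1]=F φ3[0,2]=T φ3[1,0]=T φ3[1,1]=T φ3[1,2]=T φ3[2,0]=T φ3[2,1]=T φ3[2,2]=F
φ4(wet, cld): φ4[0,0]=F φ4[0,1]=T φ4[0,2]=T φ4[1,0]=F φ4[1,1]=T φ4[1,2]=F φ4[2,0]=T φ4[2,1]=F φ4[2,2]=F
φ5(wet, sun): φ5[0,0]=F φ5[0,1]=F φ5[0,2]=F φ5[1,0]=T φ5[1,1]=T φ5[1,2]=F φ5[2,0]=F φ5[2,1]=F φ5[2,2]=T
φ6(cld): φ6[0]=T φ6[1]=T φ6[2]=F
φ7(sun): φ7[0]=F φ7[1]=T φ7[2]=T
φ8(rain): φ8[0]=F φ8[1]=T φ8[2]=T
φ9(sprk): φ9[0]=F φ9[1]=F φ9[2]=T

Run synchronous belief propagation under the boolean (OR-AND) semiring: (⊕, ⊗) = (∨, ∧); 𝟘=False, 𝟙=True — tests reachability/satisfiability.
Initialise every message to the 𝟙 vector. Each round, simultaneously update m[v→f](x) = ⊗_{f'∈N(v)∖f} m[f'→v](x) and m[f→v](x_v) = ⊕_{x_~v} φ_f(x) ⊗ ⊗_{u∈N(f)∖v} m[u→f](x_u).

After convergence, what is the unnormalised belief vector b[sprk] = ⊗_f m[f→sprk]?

init: all messages = 𝟙 over 3 values
r1 m[φ0→wet] = [T, T, T]
r1 m[φ0→slip] = [T, T, T]
r1 m[φ1→sprk] = [F, T, T]
r1 m[φ1→slip] = [F, T, T]
r1 m[φ2→wet] = [F, T, T]
r1 m[φ2→fog] = [T, F, T]
r1 m[φ3→sprk] = [T, T, T]
r1 m[φ3→rain] = [T, T, T]
r1 m[φ4→wet] = [T, T, T]
r1 m[φ4→cld] = [T, T, T]
r1 m[φ5→wet] = [F, T, T]
r1 m[φ5→sun] = [T, T, T]
r1 m[φ6→cld] = [T, T, F]
r1 m[φ7→sun] = [F, T, T]
r1 m[φ8→rain] = [F, T, T]
r1 m[φ9→sprk] = [F, F, T]
r1 m[wet→φ0] = [T, T, T]
r1 m[wet→φ2] = [T, T, T]
r1 m[wet→φ4] = [T, T, T]
r1 m[wet→φ5] = [T, T, T]
r1 m[sun→φ5] = [T, T, T]
r1 m[sun→φ7] = [T, T, T]
r1 m[sprk→φ1] = [T, T, T]
r1 m[sprk→φ3] = [T, T, T]
r1 m[sprk→φ9] = [T, T, T]
r1 m[cld→φ4] = [T, T, T]
r1 m[cld→φ6] = [T, T, T]
r1 m[rain→φ3] = [T, T, T]
r1 m[rain→φ8] = [T, T, T]
r1 m[fog→φ2] = [T, T, T]
r1 m[slip→φ0] = [T, T, T]
r1 m[slip→φ1] = [T, T, T]
r2 m[φ0→wet] = [T, T, T]
r2 m[φ0→slip] = [T, T, T]
r2 m[φ1→sprk] = [F, T, T]
r2 m[φ1→slip] = [F, T, T]
r2 m[φ2→wet] = [F, T, T]
r2 m[φ2→fog] = [T, F, T]
r2 m[φ3→sprk] = [T, T, T]
r2 m[φ3→rain] = [T, T, T]
r2 m[φ4→wet] = [T, T, T]
r2 m[φ4→cld] = [T, T, T]
r2 m[φ5→wet] = [F, T, T]
r2 m[φ5→sun] = [T, T, T]
r2 m[φ6→cld] = [T, T, F]
r2 m[φ7→sun] = [F, T, T]
r2 m[φ8→rain] = [F, T, T]
r2 m[φ9→sprk] = [F, F, T]
r2 m[wet→φ0] = [F, T, T]
r2 m[wet→φ2] = [F, T, T]
r2 m[wet→φ4] = [F, T, T]
r2 m[wet→φ5] = [F, T, T]
r2 m[sun→φ5] = [F, T, T]
r2 m[sun→φ7] = [T, T, T]
r2 m[sprk→φ1] = [F, F, T]
r2 m[sprk→φ3] = [F, F, T]
r2 m[sprk→φ9] = [F, T, T]
r2 m[cld→φ4] = [T, T, F]
r2 m[cld→φ6] = [T, T, T]
r2 m[rain→φ3] = [F, T, T]
r2 m[rain→φ8] = [T, T, T]
r2 m[fog→φ2] = [T, T, T]
r2 m[slip→φ0] = [F, T, T]
r2 m[slip→φ1] = [T, T, T]
r3 m[φ0→wet] = [T, T, T]
r3 m[φ0→slip] = [T, T, T]
r3 m[φ1→sprk] = [F, T, T]
r3 m[φ1→slip] = [F, F, T]
r3 m[φ2→wet] = [F, T, T]
r3 m[φ2→fog] = [T, F, T]
r3 m[φ3→sprk] = [T, T, T]
r3 m[φ3→rain] = [T, T, F]
r3 m[φ4→wet] = [T, T, T]
r3 m[φ4→cld] = [T, T, F]
r3 m[φ5→wet] = [F, T, T]
r3 m[φ5→sun] = [T, T, T]
r3 m[φ6→cld] = [T, T, F]
r3 m[φ7→sun] = [F, T, T]
r3 m[φ8→rain] = [F, T, T]
r3 m[φ9→sprk] = [F, F, T]
r3 m[wet→φ0] = [F, T, T]
r3 m[wet→φ2] = [F, T, T]
r3 m[wet→φ4] = [F, T, T]
r3 m[wet→φ5] = [F, T, T]
r3 m[sun→φ5] = [F, T, T]
r3 m[sun→φ7] = [T, T, T]
r3 m[sprk→φ1] = [F, F, T]
r3 m[sprk→φ3] = [F, F, T]
r3 m[sprk→φ9] = [F, T, T]
r3 m[cld→φ4] = [T, T, F]
r3 m[cld→φ6] = [T, T, T]
r3 m[rain→φ3] = [F, T, T]
r3 m[rain→φ8] = [T, T, T]
r3 m[fog→φ2] = [T, T, T]
r3 m[slip→φ0] = [F, T, T]
r3 m[slip→φ1] = [T, T, T]
r4 m[φ0→wet] = [T, T, T]
r4 m[φ0→slip] = [T, T, T]
r4 m[φ1→sprk] = [F, T, T]
r4 m[φ1→slip] = [F, F, T]
r4 m[φ2→wet] = [F, T, T]
r4 m[φ2→fog] = [T, F, T]
r4 m[φ3→sprk] = [T, T, T]
r4 m[φ3→rain] = [T, T, F]
r4 m[φ4→wet] = [T, T, T]
r4 m[φ4→cld] = [T, T, F]
r4 m[φ5→wet] = [F, T, T]
r4 m[φ5→sun] = [T, T, T]
r4 m[φ6→cld] = [T, T, F]
r4 m[φ7→sun] = [F, T, T]
r4 m[φ8→rain] = [F, T, T]
r4 m[φ9→sprk] = [F, F, T]
r4 m[wet→φ0] = [F, T, T]
r4 m[wet→φ2] = [F, T, T]
r4 m[wet→φ4] = [F, T, T]
r4 m[wet→φ5] = [F, T, T]
r4 m[sun→φ5] = [F, T, T]
r4 m[sun→φ7] = [T, T, T]
r4 m[sprk→φ1] = [F, F, T]
r4 m[sprk→φ3] = [F, F, T]
r4 m[sprk→φ9] = [F, T, T]
r4 m[cld→φ4] = [T, T, F]
r4 m[cld→φ6] = [T, T, F]
r4 m[rain→φ3] = [F, T, T]
r4 m[rain→φ8] = [T, T, F]
r4 m[fog→φ2] = [T, T, T]
r4 m[slip→φ0] = [F, F, T]
r4 m[slip→φ1] = [T, T, T]
r5 m[φ0→wet] = [T, T, T]
r5 m[φ0→slip] = [T, T, T]
r5 m[φ1→sprk] = [F, T, T]
r5 m[φ1→slip] = [F, F, T]
r5 m[φ2→wet] = [F, T, T]
r5 m[φ2→fog] = [T, F, T]
r5 m[φ3→sprk] = [T, T, T]
r5 m[φ3→rain] = [T, T, F]
r5 m[φ4→wet] = [T, T, T]
r5 m[φ4→cld] = [T, T, F]
r5 m[φ5→wet] = [F, T, T]
r5 m[φ5→sun] = [T, T, T]
r5 m[φ6→cld] = [T, T, F]
r5 m[φ7→sun] = [F, T, T]
r5 m[φ8→rain] = [F, T, T]
r5 m[φ9→sprk] = [F, F, T]
r5 m[wet→φ0] = [F, T, T]
r5 m[wet→φ2] = [F, T, T]
r5 m[wet→φ4] = [F, T, T]
r5 m[wet→φ5] = [F, T, T]
r5 m[sun→φ5] = [F, T, T]
r5 m[sun→φ7] = [T, T, T]
r5 m[sprk→φ1] = [F, F, T]
r5 m[sprk→φ3] = [F, F, T]
r5 m[sprk→φ9] = [F, T, T]
r5 m[cld→φ4] = [T, T, F]
r5 m[cld→φ6] = [T, T, F]
r5 m[rain→φ3] = [F, T, T]
r5 m[rain→φ8] = [T, T, F]
r5 m[fog→φ2] = [T, T, T]
r5 m[slip→φ0] = [F, F, T]
r5 m[slip→φ1] = [T, T, T]
fixed point reached at round 5
b[sprk] = ⊗ incoming = [F, F, T]

b[sprk] = [F, F, T]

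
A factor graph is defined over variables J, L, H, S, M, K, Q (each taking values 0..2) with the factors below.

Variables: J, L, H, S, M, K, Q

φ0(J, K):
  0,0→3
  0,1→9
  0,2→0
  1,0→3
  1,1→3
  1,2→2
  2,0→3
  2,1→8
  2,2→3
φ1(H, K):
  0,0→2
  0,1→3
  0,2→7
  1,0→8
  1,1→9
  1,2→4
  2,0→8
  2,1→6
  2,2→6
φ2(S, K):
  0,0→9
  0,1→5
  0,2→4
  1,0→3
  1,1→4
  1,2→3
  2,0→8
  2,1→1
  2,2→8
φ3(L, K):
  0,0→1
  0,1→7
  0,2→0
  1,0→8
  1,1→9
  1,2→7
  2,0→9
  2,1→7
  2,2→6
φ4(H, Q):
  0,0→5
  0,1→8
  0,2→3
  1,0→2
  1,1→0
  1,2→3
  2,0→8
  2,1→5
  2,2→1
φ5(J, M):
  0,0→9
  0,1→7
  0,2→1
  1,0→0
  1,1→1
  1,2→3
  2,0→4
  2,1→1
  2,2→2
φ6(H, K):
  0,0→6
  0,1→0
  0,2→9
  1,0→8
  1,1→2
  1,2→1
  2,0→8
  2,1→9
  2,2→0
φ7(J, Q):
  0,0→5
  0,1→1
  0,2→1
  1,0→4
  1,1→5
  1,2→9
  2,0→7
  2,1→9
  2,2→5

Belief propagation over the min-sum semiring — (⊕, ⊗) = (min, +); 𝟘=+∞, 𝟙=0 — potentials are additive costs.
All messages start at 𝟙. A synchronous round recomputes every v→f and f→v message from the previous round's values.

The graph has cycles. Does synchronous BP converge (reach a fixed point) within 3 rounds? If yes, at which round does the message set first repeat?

NOT CONVERGED within 3 rounds

init: all messages = 𝟙 over 3 values
r1 m[φ0→J] = [0, 2, 3]
r1 m[φ0→K] = [3, 3, 0]
r1 m[φ1→H] = [2, 4, 6]
r1 m[φ1→K] = [2, 3, 4]
r1 m[φ2→S] = [4, 3, 1]
r1 m[φ2→K] = [3, 1, 3]
r1 m[φ3→L] = [0, 7, 6]
r1 m[φ3→K] = [1, 7, 0]
r1 m[φ4→H] = [3, 0, 1]
r1 m[φ4→Q] = [2, 0, 1]
r1 m[φ5→J] = [1, 0, 1]
r1 m[φ5→M] = [0, 1, 1]
r1 m[φ6→H] = [0, 1, 0]
r1 m[φ6→K] = [6, 0, 0]
r1 m[φ7→J] = [1, 4, 5]
r1 m[φ7→Q] = [4, 1, 1]
r1 m[J→φ0] = [0, 0, 0]
r1 m[J→φ5] = [0, 0, 0]
r1 m[J→φ7] = [0, 0, 0]
r1 m[L→φ3] = [0, 0, 0]
r1 m[H→φ1] = [0, 0, 0]
r1 m[H→φ4] = [0, 0, 0]
r1 m[H→φ6] = [0, 0, 0]
r1 m[S→φ2] = [0, 0, 0]
r1 m[M→φ5] = [0, 0, 0]
r1 m[K→φ0] = [0, 0, 0]
r1 m[K→φ1] = [0, 0, 0]
r1 m[K→φ2] = [0, 0, 0]
r1 m[K→φ3] = [0, 0, 0]
r1 m[K→φ6] = [0, 0, 0]
r1 m[Q→φ4] = [0, 0, 0]
r1 m[Q→φ7] = [0, 0, 0]
r2 m[φ0→J] = [0, 2, 3]
r2 m[φ0→K] = [3, 3, 0]
r2 m[φ1→H] = [2, 4, 6]
r2 m[φ1→K] = [2, 3, 4]
r2 m[φ2→S] = [4, 3, 1]
r2 m[φ2→K] = [3, 1, 3]
r2 m[φ3→L] = [0, 7, 6]
r2 m[φ3→K] = [1, 7, 0]
r2 m[φ4→H] = [3, 0, 1]
r2 m[φ4→Q] = [2, 0, 1]
r2 m[φ5→J] = [1, 0, 1]
r2 m[φ5→M] = [0, 1, 1]
r2 m[φ6→H] = [0, 1, 0]
r2 m[φ6→K] = [6, 0, 0]
r2 m[φ7→J] = [1, 4, 5]
r2 m[φ7→Q] = [4, 1, 1]
r2 m[J→φ0] = [2, 4, 6]
r2 m[J→φ5] = [1, 6, 8]
r2 m[J→φ7] = [1, 2, 4]
r2 m[L→φ3] = [0, 0, 0]
r2 m[H→φ1] = [3, 1, 1]
r2 m[H→φ4] = [2, 5, 6]
r2 m[H→φ6] = [5, 4, 7]
r2 m[S→φ2] = [0, 0, 0]
r2 m[M→φ5] = [0, 0, 0]
r2 m[K→φ0] = [12, 11, 7]
r2 m[K→φ1] = [13, 11, 3]
r2 m[K→φ2] = [12, 13, 4]
r2 m[K→φ3] = [14, 7, 7]
r2 m[K→φ6] = [9, 14, 7]
r2 m[Q→φ4] = [4, 1, 1]
r2 m[Q→φ7] = [2, 0, 1]
r3 m[φ0→J] = [7, 9, 10]
r3 m[φ0→K] = [5, 7, 2]
r3 m[φ1→H] = [10, 7, 9]
r3 m[φ1→K] = [5, 6, 5]
r3 m[φ2→S] = [8, 7, 12]
r3 m[φ2→K] = [3, 1, 3]
r3 m[φ3→L] = [7, 14, 13]
r3 m[φ3→K] = [1, 7, 0]
r3 m[φ4→H] = [4, 1, 2]
r3 m[φ4→Q] = [7, 5, 5]
r3 m[φ5→J] = [1, 0, 1]
r3 m[φ5→M] = [6, 7, 2]
r3 m[φ6→H] = [14, 8, 7]
r3 m[φ6→K] = [11, 5, 5]
r3 m[φ7→J] = [1, 5, 6]
r3 m[φ7→Q] = [6, 2, 2]
r3 m[J→φ0] = [2, 4, 6]
r3 m[J→φ5] = [1, 6, 8]
r3 m[J→φ7] = [1, 2, 4]
r3 m[L→φ3] = [0, 0, 0]
r3 m[H→φ1] = [3, 1, 1]
r3 m[H→φ4] = [2, 5, 6]
r3 m[H→φ6] = [5, 4, 7]
r3 m[S→φ2] = [0, 0, 0]
r3 m[M→φ5] = [0, 0, 0]
r3 m[K→φ0] = [12, 11, 7]
r3 m[K→φ1] = [13, 11, 3]
r3 m[K→φ2] = [12, 13, 4]
r3 m[K→φ3] = [14, 7, 7]
r3 m[K→φ6] = [9, 14, 7]
r3 m[Q→φ4] = [4, 1, 1]
r3 m[Q→φ7] = [2, 0, 1]
no fixed point within 3 rounds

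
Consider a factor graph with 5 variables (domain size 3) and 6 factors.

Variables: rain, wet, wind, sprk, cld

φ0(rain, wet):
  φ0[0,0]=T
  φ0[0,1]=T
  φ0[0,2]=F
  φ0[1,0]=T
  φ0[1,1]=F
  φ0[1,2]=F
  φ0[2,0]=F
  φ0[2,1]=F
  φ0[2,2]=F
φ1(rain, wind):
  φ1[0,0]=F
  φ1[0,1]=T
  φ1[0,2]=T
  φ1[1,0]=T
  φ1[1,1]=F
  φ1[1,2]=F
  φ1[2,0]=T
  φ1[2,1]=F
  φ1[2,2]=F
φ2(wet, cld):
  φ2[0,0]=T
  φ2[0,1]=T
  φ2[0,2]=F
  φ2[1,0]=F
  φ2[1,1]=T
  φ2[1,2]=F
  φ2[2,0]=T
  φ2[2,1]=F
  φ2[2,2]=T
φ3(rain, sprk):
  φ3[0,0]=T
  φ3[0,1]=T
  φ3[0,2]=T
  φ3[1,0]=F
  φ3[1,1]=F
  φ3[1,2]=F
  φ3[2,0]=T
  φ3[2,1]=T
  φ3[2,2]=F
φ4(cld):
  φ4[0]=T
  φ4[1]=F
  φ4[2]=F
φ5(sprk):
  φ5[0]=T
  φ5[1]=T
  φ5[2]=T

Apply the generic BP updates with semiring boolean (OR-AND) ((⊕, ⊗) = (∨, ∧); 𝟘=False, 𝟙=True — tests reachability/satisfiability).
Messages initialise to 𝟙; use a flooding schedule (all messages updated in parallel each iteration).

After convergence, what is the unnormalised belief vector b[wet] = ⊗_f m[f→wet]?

init: all messages = 𝟙 over 3 values
r1 m[φ0→rain] = [T, T, F]
r1 m[φ0→wet] = [T, T, F]
r1 m[φ1→rain] = [T, T, T]
r1 m[φ1→wind] = [T, T, T]
r1 m[φ2→wet] = [T, T, T]
r1 m[φ2→cld] = [T, T, T]
r1 m[φ3→rain] = [T, F, T]
r1 m[φ3→sprk] = [T, T, T]
r1 m[φ4→cld] = [T, F, F]
r1 m[φ5→sprk] = [T, T, T]
r1 m[rain→φ0] = [T, T, T]
r1 m[rain→φ1] = [T, T, T]
r1 m[rain→φ3] = [T, T, T]
r1 m[wet→φ0] = [T, T, T]
r1 m[wet→φ2] = [T, T, T]
r1 m[wind→φ1] = [T, T, T]
r1 m[sprk→φ3] = [T, T, T]
r1 m[sprk→φ5] = [T, T, T]
r1 m[cld→φ2] = [T, T, T]
r1 m[cld→φ4] = [T, T, T]
r2 m[φ0→rain] = [T, T, F]
r2 m[φ0→wet] = [T, T, F]
r2 m[φ1→rain] = [T, T, T]
r2 m[φ1→wind] = [T, T, T]
r2 m[φ2→wet] = [T, T, T]
r2 m[φ2→cld] = [T, T, T]
r2 m[φ3→rain] = [T, F, T]
r2 m[φ3→sprk] = [T, T, T]
r2 m[φ4→cld] = [T, F, F]
r2 m[φ5→sprk] = [T, T, T]
r2 m[rain→φ0] = [T, F, T]
r2 m[rain→φ1] = [T, F, F]
r2 m[rain→φ3] = [T, T, F]
r2 m[wet→φ0] = [T, T, T]
r2 m[wet→φ2] = [T, T, F]
r2 m[wind→φ1] = [T, T, T]
r2 m[sprk→φ3] = [T, T, T]
r2 m[sprk→φ5] = [T, T, T]
r2 m[cld→φ2] = [T, F, F]
r2 m[cld→φ4] = [T, T, T]
r3 m[φ0→rain] = [T, T, F]
r3 m[φ0→wet] = [T, T, F]
r3 m[φ1→rain] = [T, T, T]
r3 m[φ1→wind] = [F, T, T]
r3 m[φ2→wet] = [T, F, T]
r3 m[φ2→cld] = [T, T, F]
r3 m[φ3→rain] = [T, F, T]
r3 m[φ3→sprk] = [T, T, T]
r3 m[φ4→cld] = [T, F, F]
r3 m[φ5→sprk] = [T, T, T]
r3 m[rain→φ0] = [T, F, T]
r3 m[rain→φ1] = [T, F, F]
r3 m[rain→φ3] = [T, T, F]
r3 m[wet→φ0] = [T, T, T]
r3 m[wet→φ2] = [T, T, F]
r3 m[wind→φ1] = [T, T, T]
r3 m[sprk→φ3] = [T, T, T]
r3 m[sprk→φ5] = [T, T, T]
r3 m[cld→φ2] = [T, F, F]
r3 m[cld→φ4] = [T, T, T]
r4 m[φ0→rain] = [T, T, F]
r4 m[φ0→wet] = [T, T, F]
r4 m[φ1→rain] = [T, T, T]
r4 m[φ1→wind] = [F, T, T]
r4 m[φ2→wet] = [T, F, T]
r4 m[φ2→cld] = [T, T, F]
r4 m[φ3→rain] = [T, F, T]
r4 m[φ3→sprk] = [T, T, T]
r4 m[φ4→cld] = [T, F, F]
r4 m[φ5→sprk] = [T, T, T]
r4 m[rain→φ0] = [T, F, T]
r4 m[rain→φ1] = [T, F, F]
r4 m[rain→φ3] = [T, T, F]
r4 m[wet→φ0] = [T, F, T]
r4 m[wet→φ2] = [T, T, F]
r4 m[wind→φ1] = [T, T, T]
r4 m[sprk→φ3] = [T, T, T]
r4 m[sprk→φ5] = [T, T, T]
r4 m[cld→φ2] = [T, F, F]
r4 m[cld→φ4] = [T, T, F]
r5 m[φ0→rain] = [T, T, F]
r5 m[φ0→wet] = [T, T, F]
r5 m[φ1→rain] = [T, T, T]
r5 m[φ1→wind] = [F, T, T]
r5 m[φ2→wet] = [T, F, T]
r5 m[φ2→cld] = [T, T, F]
r5 m[φ3→rain] = [T, F, T]
r5 m[φ3→sprk] = [T, T, T]
r5 m[φ4→cld] = [T, F, F]
r5 m[φ5→sprk] = [T, T, T]
r5 m[rain→φ0] = [T, F, T]
r5 m[rain→φ1] = [T, F, F]
r5 m[rain→φ3] = [T, T, F]
r5 m[wet→φ0] = [T, F, T]
r5 m[wet→φ2] = [T, T, F]
r5 m[wind→φ1] = [T, T, T]
r5 m[sprk→φ3] = [T, T, T]
r5 m[sprk→φ5] = [T, T, T]
r5 m[cld→φ2] = [T, F, F]
r5 m[cld→φ4] = [T, T, F]
fixed point reached at round 5
b[wet] = ⊗ incoming = [T, F, F]

b[wet] = [T, F, F]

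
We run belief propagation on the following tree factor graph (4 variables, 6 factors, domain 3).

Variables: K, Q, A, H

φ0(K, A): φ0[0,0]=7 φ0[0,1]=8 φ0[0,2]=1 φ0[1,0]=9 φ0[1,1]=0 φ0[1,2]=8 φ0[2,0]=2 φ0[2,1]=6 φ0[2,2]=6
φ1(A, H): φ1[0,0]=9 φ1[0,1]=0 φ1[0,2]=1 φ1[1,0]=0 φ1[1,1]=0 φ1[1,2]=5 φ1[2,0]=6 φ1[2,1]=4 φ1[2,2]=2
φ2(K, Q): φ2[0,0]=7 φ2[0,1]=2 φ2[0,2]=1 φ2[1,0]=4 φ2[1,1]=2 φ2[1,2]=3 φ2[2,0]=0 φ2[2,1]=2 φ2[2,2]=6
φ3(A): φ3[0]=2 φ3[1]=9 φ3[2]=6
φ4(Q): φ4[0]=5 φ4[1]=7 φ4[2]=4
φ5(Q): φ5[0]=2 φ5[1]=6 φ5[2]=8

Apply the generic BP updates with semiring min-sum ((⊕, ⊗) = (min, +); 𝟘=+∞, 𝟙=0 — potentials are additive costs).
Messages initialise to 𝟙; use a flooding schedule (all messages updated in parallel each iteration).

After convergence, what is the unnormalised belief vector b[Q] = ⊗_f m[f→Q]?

init: all messages = 𝟙 over 3 values
r1 m[φ0→K] = [1, 0, 2]
r1 m[φ0→A] = [2, 0, 1]
r1 m[φ1→A] = [0, 0, 2]
r1 m[φ1→H] = [0, 0, 1]
r1 m[φ2→K] = [1, 2, 0]
r1 m[φ2→Q] = [0, 2, 1]
r1 m[φ3→A] = [2, 9, 6]
r1 m[φ4→Q] = [5, 7, 4]
r1 m[φ5→Q] = [2, 6, 8]
r1 m[K→φ0] = [0, 0, 0]
r1 m[K→φ2] = [0, 0, 0]
r1 m[Q→φ2] = [0, 0, 0]
r1 m[Q→φ4] = [0, 0, 0]
r1 m[Q→φ5] = [0, 0, 0]
r1 m[A→φ0] = [0, 0, 0]
r1 m[A→φ1] = [0, 0, 0]
r1 m[A→φ3] = [0, 0, 0]
r1 m[H→φ1] = [0, 0, 0]
r2 m[φ0→K] = [1, 0, 2]
r2 m[φ0→A] = [2, 0, 1]
r2 m[φ1→A] = [0, 0, 2]
r2 m[φ1→H] = [0, 0, 1]
r2 m[φ2→K] = [1, 2, 0]
r2 m[φ2→Q] = [0, 2, 1]
r2 m[φ3→A] = [2, 9, 6]
r2 m[φ4→Q] = [5, 7, 4]
r2 m[φ5→Q] = [2, 6, 8]
r2 m[K→φ0] = [1, 2, 0]
r2 m[K→φ2] = [1, 0, 2]
r2 m[Q→φ2] = [7, 13, 12]
r2 m[Q→φ4] = [2, 8, 9]
r2 m[Q→φ5] = [5, 9, 5]
r2 m[A→φ0] = [2, 9, 8]
r2 m[A→φ1] = [4, 9, 7]
r2 m[A→φ3] = [2, 0, 3]
r2 m[H→φ1] = [0, 0, 0]
r3 m[φ0→K] = [9, 9, 4]
r3 m[φ0→A] = [2, 2, 2]
r3 m[φ1→A] = [0, 0, 2]
r3 m[φ1→H] = [9, 4, 5]
r3 m[φ2→K] = [13, 11, 7]
r3 m[φ2→Q] = [2, 2, 2]
r3 m[φ3→A] = [2, 9, 6]
r3 m[φ4→Q] = [5, 7, 4]
r3 m[φ5→Q] = [2, 6, 8]
r3 m[K→φ0] = [1, 2, 0]
r3 m[K→φ2] = [1, 0, 2]
r3 m[Q→φ2] = [7, 13, 12]
r3 m[Q→φ4] = [2, 8, 9]
r3 m[Q→φ5] = [5, 9, 5]
r3 m[A→φ0] = [2, 9, 8]
r3 m[A→φ1] = [4, 9, 7]
r3 m[A→φ3] = [2, 0, 3]
r3 m[H→φ1] = [0, 0, 0]
r4 m[φ0→K] = [9, 9, 4]
r4 m[φ0→A] = [2, 2, 2]
r4 m[φ1→A] = [0, 0, 2]
r4 m[φ1→H] = [9, 4, 5]
r4 m[φ2→K] = [13, 11, 7]
r4 m[φ2→Q] = [2, 2, 2]
r4 m[φ3→A] = [2, 9, 6]
r4 m[φ4→Q] = [5, 7, 4]
r4 m[φ5→Q] = [2, 6, 8]
r4 m[K→φ0] = [13, 11, 7]
r4 m[K→φ2] = [9, 9, 4]
r4 m[Q→φ2] = [7, 13, 12]
r4 m[Q→φ4] = [4, 8, 10]
r4 m[Q→φ5] = [7, 9, 6]
r4 m[A→φ0] = [2, 9, 8]
r4 m[A→φ1] = [4, 11, 8]
r4 m[A→φ3] = [2, 2, 4]
r4 m[H→φ1] = [0, 0, 0]
r5 m[φ0→K] = [9, 9, 4]
r5 m[φ0→A] = [9, 11, 13]
r5 m[φ1→A] = [0, 0, 2]
r5 m[φ1→H] = [11, 4, 5]
r5 m[φ2→K] = [13, 11, 7]
r5 m[φ2→Q] = [4, 6, 10]
r5 m[φ3→A] = [2, 9, 6]
r5 m[φ4→Q] = [5, 7, 4]
r5 m[φ5→Q] = [2, 6, 8]
r5 m[K→φ0] = [13, 11, 7]
r5 m[K→φ2] = [9, 9, 4]
r5 m[Q→φ2] = [7, 13, 12]
r5 m[Q→φ4] = [4, 8, 10]
r5 m[Q→φ5] = [7, 9, 6]
r5 m[A→φ0] = [2, 9, 8]
r5 m[A→φ1] = [4, 11, 8]
r5 m[A→φ3] = [2, 2, 4]
r5 m[H→φ1] = [0, 0, 0]
r6 m[φ0→K] = [9, 9, 4]
r6 m[φ0→A] = [9, 11, 13]
r6 m[φ1→A] = [0, 0, 2]
r6 m[φ1→H] = [11, 4, 5]
r6 m[φ2→K] = [13, 11, 7]
r6 m[φ2→Q] = [4, 6, 10]
r6 m[φ3→A] = [2, 9, 6]
r6 m[φ4→Q] = [5, 7, 4]
r6 m[φ5→Q] = [2, 6, 8]
r6 m[K→φ0] = [13, 11, 7]
r6 m[K→φ2] = [9, 9, 4]
r6 m[Q→φ2] = [7, 13, 12]
r6 m[Q→φ4] = [6, 12, 18]
r6 m[Q→φ5] = [9, 13, 14]
r6 m[A→φ0] = [2, 9, 8]
r6 m[A→φ1] = [11, 20, 19]
r6 m[A→φ3] = [9, 11, 15]
r6 m[H→φ1] = [0, 0, 0]
r7 m[φ0→K] = [9, 9, 4]
r7 m[φ0→A] = [9, 11, 13]
r7 m[φ1→A] = [0, 0, 2]
r7 m[φ1→H] = [20, 11, 12]
r7 m[φ2→K] = [13, 11, 7]
r7 m[φ2→Q] = [4, 6, 10]
r7 m[φ3→A] = [2, 9, 6]
r7 m[φ4→Q] = [5, 7, 4]
r7 m[φ5→Q] = [2, 6, 8]
r7 m[K→φ0] = [13, 11, 7]
r7 m[K→φ2] = [9, 9, 4]
r7 m[Q→φ2] = [7, 13, 12]
r7 m[Q→φ4] = [6, 12, 18]
r7 m[Q→φ5] = [9, 13, 14]
r7 m[A→φ0] = [2, 9, 8]
r7 m[A→φ1] = [11, 20, 19]
r7 m[A→φ3] = [9, 11, 15]
r7 m[H→φ1] = [0, 0, 0]
r8 m[φ0→K] = [9, 9, 4]
r8 m[φ0→A] = [9, 11, 13]
r8 m[φ1→A] = [0, 0, 2]
r8 m[φ1→H] = [20, 11, 12]
r8 m[φ2→K] = [13, 11, 7]
r8 m[φ2→Q] = [4, 6, 10]
r8 m[φ3→A] = [2, 9, 6]
r8 m[φ4→Q] = [5, 7, 4]
r8 m[φ5→Q] = [2, 6, 8]
r8 m[K→φ0] = [13, 11, 7]
r8 m[K→φ2] = [9, 9, 4]
r8 m[Q→φ2] = [7, 13, 12]
r8 m[Q→φ4] = [6, 12, 18]
r8 m[Q→φ5] = [9, 13, 14]
r8 m[A→φ0] = [2, 9, 8]
r8 m[A→φ1] = [11, 20, 19]
r8 m[A→φ3] = [9, 11, 15]
r8 m[H→φ1] = [0, 0, 0]
fixed point reached at round 8
b[Q] = ⊗ incoming = [11, 19, 22]

b[Q] = [11, 19, 22]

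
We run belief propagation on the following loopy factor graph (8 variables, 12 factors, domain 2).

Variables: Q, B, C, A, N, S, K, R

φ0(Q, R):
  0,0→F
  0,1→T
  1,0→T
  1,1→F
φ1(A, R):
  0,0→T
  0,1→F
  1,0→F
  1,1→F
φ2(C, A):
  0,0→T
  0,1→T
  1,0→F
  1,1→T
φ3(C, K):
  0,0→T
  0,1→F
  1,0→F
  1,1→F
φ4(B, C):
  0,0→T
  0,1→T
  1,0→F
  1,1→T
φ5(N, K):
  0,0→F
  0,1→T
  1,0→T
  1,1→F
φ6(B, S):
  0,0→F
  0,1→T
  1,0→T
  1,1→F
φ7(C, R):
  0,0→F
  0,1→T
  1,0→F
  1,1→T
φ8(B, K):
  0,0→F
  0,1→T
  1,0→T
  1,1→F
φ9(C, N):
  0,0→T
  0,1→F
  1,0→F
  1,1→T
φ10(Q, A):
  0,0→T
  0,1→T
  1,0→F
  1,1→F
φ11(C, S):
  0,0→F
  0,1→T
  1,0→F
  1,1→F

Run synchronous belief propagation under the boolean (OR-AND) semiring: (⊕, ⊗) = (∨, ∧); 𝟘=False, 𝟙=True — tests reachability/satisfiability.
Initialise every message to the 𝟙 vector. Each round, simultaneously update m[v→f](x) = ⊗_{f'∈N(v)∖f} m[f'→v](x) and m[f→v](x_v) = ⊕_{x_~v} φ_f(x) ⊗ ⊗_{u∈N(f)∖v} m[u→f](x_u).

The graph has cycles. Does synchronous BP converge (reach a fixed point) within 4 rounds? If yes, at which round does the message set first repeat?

init: all messages = 𝟙 over 2 values
r1 m[φ0→Q] = [T, T]
r1 m[φ0→R] = [T, T]
r1 m[φ1→A] = [T, F]
r1 m[φ1→R] = [T, F]
r1 m[φ2→C] = [T, T]
r1 m[φ2→A] = [T, T]
r1 m[φ3→C] = [T, F]
r1 m[φ3→K] = [T, F]
r1 m[φ4→B] = [T, T]
r1 m[φ4→C] = [T, T]
r1 m[φ5→N] = [T, T]
r1 m[φ5→K] = [T, T]
r1 m[φ6→B] = [T, T]
r1 m[φ6→S] = [T, T]
r1 m[φ7→C] = [T, T]
r1 m[φ7→R] = [F, T]
r1 m[φ8→B] = [T, T]
r1 m[φ8→K] = [T, T]
r1 m[φ9→C] = [T, T]
r1 m[φ9→N] = [T, T]
r1 m[φ10→Q] = [T, F]
r1 m[φ10→A] = [T, T]
r1 m[φ11→C] = [T, F]
r1 m[φ11→S] = [F, T]
r1 m[Q→φ0] = [T, T]
r1 m[Q→φ10] = [T, T]
r1 m[B→φ4] = [T, T]
r1 m[B→φ6] = [T, T]
r1 m[B→φ8] = [T, T]
r1 m[C→φ2] = [T, T]
r1 m[C→φ3] = [T, T]
r1 m[C→φ4] = [T, T]
r1 m[C→φ7] = [T, T]
r1 m[C→φ9] = [T, T]
r1 m[C→φ11] = [T, T]
r1 m[A→φ1] = [T, T]
r1 m[A→φ2] = [T, T]
r1 m[A→φ10] = [T, T]
r1 m[N→φ5] = [T, T]
r1 m[N→φ9] = [T, T]
r1 m[S→φ6] = [T, T]
r1 m[S→φ11] = [T, T]
r1 m[K→φ3] = [T, T]
r1 m[K→φ5] = [T, T]
r1 m[K→φ8] = [T, T]
r1 m[R→φ0] = [T, T]
r1 m[R→φ1] = [T, T]
r1 m[R→φ7] = [T, T]
r2 m[φ0→Q] = [T, T]
r2 m[φ0→R] = [T, T]
r2 m[φ1→A] = [T, F]
r2 m[φ1→R] = [T, F]
r2 m[φ2→C] = [T, T]
r2 m[φ2→A] = [T, T]
r2 m[φ3→C] = [T, F]
r2 m[φ3→K] = [T, F]
r2 m[φ4→B] = [T, T]
r2 m[φ4→C] = [T, T]
r2 m[φ5→N] = [T, T]
r2 m[φ5→K] = [T, T]
r2 m[φ6→B] = [T, T]
r2 m[φ6→S] = [T, T]
r2 m[φ7→C] = [T, T]
r2 m[φ7→R] = [F, T]
r2 m[φ8→B] = [T, T]
r2 m[φ8→K] = [T, T]
r2 m[φ9→C] = [T, T]
r2 m[φ9→N] = [T, T]
r2 m[φ10→Q] = [T, F]
r2 m[φ10→A] = [T, T]
r2 m[φ11→C] = [T, F]
r2 m[φ11→S] = [F, T]
r2 m[Q→φ0] = [T, F]
r2 m[Q→φ10] = [T, T]
r2 m[B→φ4] = [T, T]
r2 m[B→φ6] = [T, T]
r2 m[B→φ8] = [T, T]
r2 m[C→φ2] = [T, F]
r2 m[C→φ3] = [T, F]
r2 m[C→φ4] = [T, F]
r2 m[C→φ7] = [T, F]
r2 m[C→φ9] = [T, F]
r2 m[C→φ11] = [T, F]
r2 m[A→φ1] = [T, T]
r2 m[A→φ2] = [T, F]
r2 m[A→φ10] = [T, F]
r2 m[N→φ5] = [T, T]
r2 m[N→φ9] = [T, T]
r2 m[S→φ6] = [F, T]
r2 m[S→φ11] = [T, T]
r2 m[K→φ3] = [T, T]
r2 m[K→φ5] = [T, F]
r2 m[K→φ8] = [T, F]
r2 m[R→φ0] = [F, F]
r2 m[R→φ1] = [F, T]
r2 m[R→φ7] = [T, F]
r3 m[φ0→Q] = [F, F]
r3 m[φ0→R] = [F, T]
r3 m[φ1→A] = [F, F]
r3 m[φ1→R] = [T, F]
r3 m[φ2→C] = [T, F]
r3 m[φ2→A] = [T, T]
r3 m[φ3→C] = [T, F]
r3 m[φ3→K] = [T, F]
r3 m[φ4→B] = [T, F]
r3 m[φ4→C] = [T, T]
r3 m[φ5→N] = [F, T]
r3 m[φ5→K] = [T, T]
r3 m[φ6→B] = [T, F]
r3 m[φ6→S] = [T, T]
r3 m[φ7→C] = [F, F]
r3 m[φ7→R] = [F, T]
r3 m[φ8→B] = [F, T]
r3 m[φ8→K] = [T, T]
r3 m[φ9→C] = [T, T]
r3 m[φ9→N] = [T, F]
r3 m[φ10→Q] = [T, F]
r3 m[φ10→A] = [T, T]
r3 m[φ11→C] = [T, F]
r3 m[φ11→S] = [F, T]
r3 m[Q→φ0] = [T, F]
r3 m[Q→φ10] = [T, T]
r3 m[B→φ4] = [T, T]
r3 m[B→φ6] = [T, T]
r3 m[B→φ8] = [T, T]
r3 m[C→φ2] = [T, F]
r3 m[C→φ3] = [T, F]
r3 m[C→φ4] = [T, F]
r3 m[C→φ7] = [T, F]
r3 m[C→φ9] = [T, F]
r3 m[C→φ11] = [T, F]
r3 m[A→φ1] = [T, T]
r3 m[A→φ2] = [T, F]
r3 m[A→φ10] = [T, F]
r3 m[N→φ5] = [T, T]
r3 m[N→φ9] = [T, T]
r3 m[S→φ6] = [F, T]
r3 m[S→φ11] = [T, T]
r3 m[K→φ3] = [T, T]
r3 m[K→φ5] = [T, F]
r3 m[K→φ8] = [T, F]
r3 m[R→φ0] = [F, F]
r3 m[R→φ1] = [F, T]
r3 m[R→φ7] = [T, F]
r4 m[φ0→Q] = [F, F]
r4 m[φ0→R] = [F, T]
r4 m[φ1→A] = [F, F]
r4 m[φ1→R] = [T, F]
r4 m[φ2→C] = [T, F]
r4 m[φ2→A] = [T, T]
r4 m[φ3→C] = [T, F]
r4 m[φ3→K] = [T, F]
r4 m[φ4→B] = [T, F]
r4 m[φ4→C] = [T, T]
r4 m[φ5→N] = [F, T]
r4 m[φ5→K] = [T, T]
r4 m[φ6→B] = [T, F]
r4 m[φ6→S] = [T, T]
r4 m[φ7→C] = [F, F]
r4 m[φ7→R] = [F, T]
r4 m[φ8→B] = [F, T]
r4 m[φ8→K] = [T, T]
r4 m[φ9→C] = [T, T]
r4 m[φ9→N] = [T, F]
r4 m[φ10→Q] = [T, F]
r4 m[φ10→A] = [T, T]
r4 m[φ11→C] = [T, F]
r4 m[φ11→S] = [F, T]
r4 m[Q→φ0] = [T, F]
r4 m[Q→φ10] = [F, F]
r4 m[B→φ4] = [F, F]
r4 m[B→φ6] = [F, F]
r4 m[B→φ8] = [T, F]
r4 m[C→φ2] = [F, F]
r4 m[C→φ3] = [F, F]
r4 m[C→φ4] = [F, F]
r4 m[C→φ7] = [T, F]
r4 m[C→φ9] = [F, F]
r4 m[C→φ11] = [F, F]
r4 m[A→φ1] = [T, T]
r4 m[A→φ2] = [F, F]
r4 m[A→φ10] = [F, F]
r4 m[N→φ5] = [T, F]
r4 m[N→φ9] = [F, T]
r4 m[S→φ6] = [F, T]
r4 m[S→φ11] = [T, T]
r4 m[K→φ3] = [T, T]
r4 m[K→φ5] = [T, F]
r4 m[K→φ8] = [T, F]
r4 m[R→φ0] = [F, F]
r4 m[R→φ1] = [F, T]
r4 m[R→φ7] = [F, F]
no fixed point within 4 rounds

NOT CONVERGED within 4 rounds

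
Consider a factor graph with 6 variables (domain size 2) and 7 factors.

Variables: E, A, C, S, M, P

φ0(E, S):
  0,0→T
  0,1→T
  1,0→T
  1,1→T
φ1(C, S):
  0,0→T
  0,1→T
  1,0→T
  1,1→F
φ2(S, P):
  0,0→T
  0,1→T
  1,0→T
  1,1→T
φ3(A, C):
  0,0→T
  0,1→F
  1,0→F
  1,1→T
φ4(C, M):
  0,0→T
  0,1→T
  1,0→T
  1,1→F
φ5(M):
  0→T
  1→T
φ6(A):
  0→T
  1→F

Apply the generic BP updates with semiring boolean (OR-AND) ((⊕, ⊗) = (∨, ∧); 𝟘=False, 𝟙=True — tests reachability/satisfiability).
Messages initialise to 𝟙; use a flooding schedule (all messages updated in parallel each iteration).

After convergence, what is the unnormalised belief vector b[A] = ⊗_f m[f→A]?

init: all messages = 𝟙 over 2 values
r1 m[φ0→E] = [T, T]
r1 m[φ0→S] = [T, T]
r1 m[φ1→C] = [T, T]
r1 m[φ1→S] = [T, T]
r1 m[φ2→S] = [T, T]
r1 m[φ2→P] = [T, T]
r1 m[φ3→A] = [T, T]
r1 m[φ3→C] = [T, T]
r1 m[φ4→C] = [T, T]
r1 m[φ4→M] = [T, T]
r1 m[φ5→M] = [T, T]
r1 m[φ6→A] = [T, F]
r1 m[E→φ0] = [T, T]
r1 m[A→φ3] = [T, T]
r1 m[A→φ6] = [T, T]
r1 m[C→φ1] = [T, T]
r1 m[C→φ3] = [T, T]
r1 m[C→φ4] = [T, T]
r1 m[S→φ0] = [T, T]
r1 m[S→φ1] = [T, T]
r1 m[S→φ2] = [T, T]
r1 m[M→φ4] = [T, T]
r1 m[M→φ5] = [T, T]
r1 m[P→φ2] = [T, T]
r2 m[φ0→E] = [T, T]
r2 m[φ0→S] = [T, T]
r2 m[φ1→C] = [T, T]
r2 m[φ1→S] = [T, T]
r2 m[φ2→S] = [T, T]
r2 m[φ2→P] = [T, T]
r2 m[φ3→A] = [T, T]
r2 m[φ3→C] = [T, T]
r2 m[φ4→C] = [T, T]
r2 m[φ4→M] = [T, T]
r2 m[φ5→M] = [T, T]
r2 m[φ6→A] = [T, F]
r2 m[E→φ0] = [T, T]
r2 m[A→φ3] = [T, F]
r2 m[A→φ6] = [T, T]
r2 m[C→φ1] = [T, T]
r2 m[C→φ3] = [T, T]
r2 m[C→φ4] = [T, T]
r2 m[S→φ0] = [T, T]
r2 m[S→φ1] = [T, T]
r2 m[S→φ2] = [T, T]
r2 m[M→φ4] = [T, T]
r2 m[M→φ5] = [T, T]
r2 m[P→φ2] = [T, T]
r3 m[φ0→E] = [T, T]
r3 m[φ0→S] = [T, T]
r3 m[φ1→C] = [T, T]
r3 m[φ1→S] = [T, T]
r3 m[φ2→S] = [T, T]
r3 m[φ2→P] = [T, T]
r3 m[φ3→A] = [T, T]
r3 m[φ3→C] = [T, F]
r3 m[φ4→C] = [T, T]
r3 m[φ4→M] = [T, T]
r3 m[φ5→M] = [T, T]
r3 m[φ6→A] = [T, F]
r3 m[E→φ0] = [T, T]
r3 m[A→φ3] = [T, F]
r3 m[A→φ6] = [T, T]
r3 m[C→φ1] = [T, T]
r3 m[C→φ3] = [T, T]
r3 m[C→φ4] = [T, T]
r3 m[S→φ0] = [T, T]
r3 m[S→φ1] = [T, T]
r3 m[S→φ2] = [T, T]
r3 m[M→φ4] = [T, T]
r3 m[M→φ5] = [T, T]
r3 m[P→φ2] = [T, T]
r4 m[φ0→E] = [T, T]
r4 m[φ0→S] = [T, T]
r4 m[φ1→C] = [T, T]
r4 m[φ1→S] = [T, T]
r4 m[φ2→S] = [T, T]
r4 m[φ2→P] = [T, T]
r4 m[φ3→A] = [T, T]
r4 m[φ3→C] = [T, F]
r4 m[φ4→C] = [T, T]
r4 m[φ4→M] = [T, T]
r4 m[φ5→M] = [T, T]
r4 m[φ6→A] = [T, F]
r4 m[E→φ0] = [T, T]
r4 m[A→φ3] = [T, F]
r4 m[A→φ6] = [T, T]
r4 m[C→φ1] = [T, F]
r4 m[C→φ3] = [T, T]
r4 m[C→φ4] = [T, F]
r4 m[S→φ0] = [T, T]
r4 m[S→φ1] = [T, T]
r4 m[S→φ2] = [T, T]
r4 m[M→φ4] = [T, T]
r4 m[M→φ5] = [T, T]
r4 m[P→φ2] = [T, T]
r5 m[φ0→E] = [T, T]
r5 m[φ0→S] = [T, T]
r5 m[φ1→C] = [T, T]
r5 m[φ1→S] = [T, T]
r5 m[φ2→S] = [T, T]
r5 m[φ2→P] = [T, T]
r5 m[φ3→A] = [T, T]
r5 m[φ3→C] = [T, F]
r5 m[φ4→C] = [T, T]
r5 m[φ4→M] = [T, T]
r5 m[φ5→M] = [T, T]
r5 m[φ6→A] = [T, F]
r5 m[E→φ0] = [T, T]
r5 m[A→φ3] = [T, F]
r5 m[A→φ6] = [T, T]
r5 m[C→φ1] = [T, F]
r5 m[C→φ3] = [T, T]
r5 m[C→φ4] = [T, F]
r5 m[S→φ0] = [T, T]
r5 m[S→φ1] = [T, T]
r5 m[S→φ2] = [T, T]
r5 m[M→φ4] = [T, T]
r5 m[M→φ5] = [T, T]
r5 m[P→φ2] = [T, T]
fixed point reached at round 5
b[A] = ⊗ incoming = [T, F]

b[A] = [T, F]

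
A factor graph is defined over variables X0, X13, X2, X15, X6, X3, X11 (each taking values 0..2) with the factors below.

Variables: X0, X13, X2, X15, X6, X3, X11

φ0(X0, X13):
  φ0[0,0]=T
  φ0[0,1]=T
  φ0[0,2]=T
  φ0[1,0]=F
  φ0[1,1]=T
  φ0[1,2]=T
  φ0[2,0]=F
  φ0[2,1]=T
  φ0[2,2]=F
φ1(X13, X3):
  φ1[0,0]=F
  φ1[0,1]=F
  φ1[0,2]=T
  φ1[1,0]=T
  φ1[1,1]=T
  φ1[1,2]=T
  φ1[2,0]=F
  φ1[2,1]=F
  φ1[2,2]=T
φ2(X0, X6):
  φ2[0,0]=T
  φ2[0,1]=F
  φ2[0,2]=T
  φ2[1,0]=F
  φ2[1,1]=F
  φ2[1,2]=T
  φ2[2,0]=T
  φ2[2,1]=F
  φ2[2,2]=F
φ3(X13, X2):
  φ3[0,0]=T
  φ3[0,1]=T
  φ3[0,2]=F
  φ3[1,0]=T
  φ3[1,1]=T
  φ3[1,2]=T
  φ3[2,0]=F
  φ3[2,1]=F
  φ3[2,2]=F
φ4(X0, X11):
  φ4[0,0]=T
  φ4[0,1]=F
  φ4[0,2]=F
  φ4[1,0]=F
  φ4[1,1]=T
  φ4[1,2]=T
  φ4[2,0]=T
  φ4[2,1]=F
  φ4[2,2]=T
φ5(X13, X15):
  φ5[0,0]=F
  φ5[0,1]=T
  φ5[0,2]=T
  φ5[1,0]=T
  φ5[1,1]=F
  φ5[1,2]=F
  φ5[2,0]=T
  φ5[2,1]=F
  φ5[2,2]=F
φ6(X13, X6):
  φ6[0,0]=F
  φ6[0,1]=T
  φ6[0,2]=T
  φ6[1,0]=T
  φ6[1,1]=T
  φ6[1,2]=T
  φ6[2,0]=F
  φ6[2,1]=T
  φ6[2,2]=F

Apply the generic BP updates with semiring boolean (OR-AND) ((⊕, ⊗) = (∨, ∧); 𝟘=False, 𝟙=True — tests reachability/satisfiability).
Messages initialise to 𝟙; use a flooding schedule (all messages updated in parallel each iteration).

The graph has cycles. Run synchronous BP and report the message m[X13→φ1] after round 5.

init: all messages = 𝟙 over 3 values
r1 m[φ0→X0] = [T, T, T]
r1 m[φ0→X13] = [T, T, T]
r1 m[φ1→X13] = [T, T, T]
r1 m[φ1→X3] = [T, T, T]
r1 m[φ2→X0] = [T, T, T]
r1 m[φ2→X6] = [T, F, T]
r1 m[φ3→X13] = [T, T, F]
r1 m[φ3→X2] = [T, T, T]
r1 m[φ4→X0] = [T, T, T]
r1 m[φ4→X11] = [T, T, T]
r1 m[φ5→X13] = [T, T, T]
r1 m[φ5→X15] = [T, T, T]
r1 m[φ6→X13] = [T, T, T]
r1 m[φ6→X6] = [T, T, T]
r1 m[X0→φ0] = [T, T, T]
r1 m[X0→φ2] = [T, T, T]
r1 m[X0→φ4] = [T, T, T]
r1 m[X13→φ0] = [T, T, T]
r1 m[X13→φ1] = [T, T, T]
r1 m[X13→φ3] = [T, T, T]
r1 m[X13→φ5] = [T, T, T]
r1 m[X13→φ6] = [T, T, T]
r1 m[X2→φ3] = [T, T, T]
r1 m[X15→φ5] = [T, T, T]
r1 m[X6→φ2] = [T, T, T]
r1 m[X6→φ6] = [T, T, T]
r1 m[X3→φ1] = [T, T, T]
r1 m[X11→φ4] = [T, T, T]
r2 m[φ0→X0] = [T, T, T]
r2 m[φ0→X13] = [T, T, T]
r2 m[φ1→X13] = [T, T, T]
r2 m[φ1→X3] = [T, T, T]
r2 m[φ2→X0] = [T, T, T]
r2 m[φ2→X6] = [T, F, T]
r2 m[φ3→X13] = [T, T, F]
r2 m[φ3→X2] = [T, T, T]
r2 m[φ4→X0] = [T, T, T]
r2 m[φ4→X11] = [T, T, T]
r2 m[φ5→X13] = [T, T, T]
r2 m[φ5→X15] = [T, T, T]
r2 m[φ6→X13] = [T, T, T]
r2 m[φ6→X6] = [T, T, T]
r2 m[X0→φ0] = [T, T, T]
r2 m[X0→φ2] = [T, T, T]
r2 m[X0→φ4] = [T, T, T]
r2 m[X13→φ0] = [T, T, F]
r2 m[X13→φ1] = [T, T, F]
r2 m[X13→φ3] = [T, T, T]
r2 m[X13→φ5] = [T, T, F]
r2 m[X13→φ6] = [T, T, F]
r2 m[X2→φ3] = [T, T, T]
r2 m[X15→φ5] = [T, T, T]
r2 m[X6→φ2] = [T, T, T]
r2 m[X6→φ6] = [T, F, T]
r2 m[X3→φ1] = [T, T, T]
r2 m[X11→φ4] = [T, T, T]
r3 m[φ0→X0] = [T, T, T]
r3 m[φ0→X13] = [T, T, T]
r3 m[φ1→X13] = [T, T, T]
r3 m[φ1→X3] = [T, T, T]
r3 m[φ2→X0] = [T, T, T]
r3 m[φ2→X6] = [T, F, T]
r3 m[φ3→X13] = [T, T, F]
r3 m[φ3→X2] = [T, T, T]
r3 m[φ4→X0] = [T, T, T]
r3 m[φ4→X11] = [T, T, T]
r3 m[φ5→X13] = [T, T, T]
r3 m[φ5→X15] = [T, T, T]
r3 m[φ6→X13] = [T, T, F]
r3 m[φ6→X6] = [T, T, T]
r3 m[X0→φ0] = [T, T, T]
r3 m[X0→φ2] = [T, T, T]
r3 m[X0→φ4] = [T, T, T]
r3 m[X13→φ0] = [T, T, F]
r3 m[X13→φ1] = [T, T, F]
r3 m[X13→φ3] = [T, T, T]
r3 m[X13→φ5] = [T, T, F]
r3 m[X13→φ6] = [T, T, F]
r3 m[X2→φ3] = [T, T, T]
r3 m[X15→φ5] = [T, T, T]
r3 m[X6→φ2] = [T, T, T]
r3 m[X6→φ6] = [T, F, T]
r3 m[X3→φ1] = [T, T, T]
r3 m[X11→φ4] = [T, T, T]
r4 m[φ0→X0] = [T, T, T]
r4 m[φ0→X13] = [T, T, T]
r4 m[φ1→X13] = [T, T, T]
r4 m[φ1→X3] = [T, T, T]
r4 m[φ2→X0] = [T, T, T]
r4 m[φ2→X6] = [T, F, T]
r4 m[φ3→X13] = [T, T, F]
r4 m[φ3→X2] = [T, T, T]
r4 m[φ4→X0] = [T, T, T]
r4 m[φ4→X11] = [T, T, T]
r4 m[φ5→X13] = [T, T, T]
r4 m[φ5→X15] = [T, T, T]
r4 m[φ6→X13] = [T, T, F]
r4 m[φ6→X6] = [T, T, T]
r4 m[X0→φ0] = [T, T, T]
r4 m[X0→φ2] = [T, T, T]
r4 m[X0→φ4] = [T, T, T]
r4 m[X13→φ0] = [T, T, F]
r4 m[X13→φ1] = [T, T, F]
r4 m[X13→φ3] = [T, T, F]
r4 m[X13→φ5] = [T, T, F]
r4 m[X13→φ6] = [T, T, F]
r4 m[X2→φ3] = [T, T, T]
r4 m[X15→φ5] = [T, T, T]
r4 m[X6→φ2] = [T, T, T]
r4 m[X6→φ6] = [T, F, T]
r4 m[X3→φ1] = [T, T, T]
r4 m[X11→φ4] = [T, T, T]
r5 m[φ0→X0] = [T, T, T]
r5 m[φ0→X13] = [T, T, T]
r5 m[φ1→X13] = [T, T, T]
r5 m[φ1→X3] = [T, T, T]
r5 m[φ2→X0] = [T, T, T]
r5 m[φ2→X6] = [T, F, T]
r5 m[φ3→X13] = [T, T, F]
r5 m[φ3→X2] = [T, T, T]
r5 m[φ4→X0] = [T, T, T]
r5 m[φ4→X11] = [T, T, T]
r5 m[φ5→X13] = [T, T, T]
r5 m[φ5→X15] = [T, T, T]
r5 m[φ6→X13] = [T, T, F]
r5 m[φ6→X6] = [T, T, T]
r5 m[X0→φ0] = [T, T, T]
r5 m[X0→φ2] = [T, T, T]
r5 m[X0→φ4] = [T, T, T]
r5 m[X13→φ0] = [T, T, F]
r5 m[X13→φ1] = [T, T, F]
r5 m[X13→φ3] = [T, T, F]
r5 m[X13→φ5] = [T, T, F]
r5 m[X13→φ6] = [T, T, F]
r5 m[X2→φ3] = [T, T, T]
r5 m[X15→φ5] = [T, T, T]
r5 m[X6→φ2] = [T, T, T]
r5 m[X6→φ6] = [T, F, T]
r5 m[X3→φ1] = [T, T, T]
r5 m[X11→φ4] = [T, T, T]
fixed point reached at round 5

message @ round 5 = [T, T, F]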